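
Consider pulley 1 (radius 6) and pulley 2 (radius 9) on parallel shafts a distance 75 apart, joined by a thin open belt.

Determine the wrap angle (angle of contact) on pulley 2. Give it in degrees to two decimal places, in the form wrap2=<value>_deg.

wrap2=184.58_deg

open belt: β = asin((r2−r1)/C) = asin(3/75) = 2.2924°
wrap1 = π − 2β = 175.4151°
wrap2 = π + 2β = 184.5849°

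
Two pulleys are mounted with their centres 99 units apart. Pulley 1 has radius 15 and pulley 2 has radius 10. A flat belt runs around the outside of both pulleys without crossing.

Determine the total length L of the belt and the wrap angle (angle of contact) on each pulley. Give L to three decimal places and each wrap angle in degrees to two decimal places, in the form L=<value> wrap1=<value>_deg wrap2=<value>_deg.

open belt: β = asin((r2−r1)/C) = asin(-5/99) = -2.8950°
wrap1 = π − 2β = 185.7899°
wrap2 = π + 2β = 174.2101°
tangent length = C·cosβ = 98.8737
L = r1·wrap1 + r2·wrap2 + 2·C·cosβ = 15·3.2426 + 10·3.0405 + 2·98.8737 = 276.7924

L=276.792 wrap1=185.79_deg wrap2=174.21_deg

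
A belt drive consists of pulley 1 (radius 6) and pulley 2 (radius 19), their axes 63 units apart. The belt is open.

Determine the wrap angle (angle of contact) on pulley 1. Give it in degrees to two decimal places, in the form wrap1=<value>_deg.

open belt: β = asin((r2−r1)/C) = asin(13/63) = 11.9085°
wrap1 = π − 2β = 156.1830°
wrap2 = π + 2β = 203.8170°

wrap1=156.18_deg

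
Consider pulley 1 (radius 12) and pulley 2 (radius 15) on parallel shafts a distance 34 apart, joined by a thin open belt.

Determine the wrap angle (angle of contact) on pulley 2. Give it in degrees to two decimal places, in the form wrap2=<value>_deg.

open belt: β = asin((r2−r1)/C) = asin(3/34) = 5.0621°
wrap1 = π − 2β = 169.8758°
wrap2 = π + 2β = 190.1242°

wrap2=190.12_deg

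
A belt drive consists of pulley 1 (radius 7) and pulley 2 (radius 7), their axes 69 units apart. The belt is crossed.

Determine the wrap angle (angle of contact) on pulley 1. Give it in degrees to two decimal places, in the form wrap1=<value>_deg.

wrap1=203.41_deg

crossed belt: β = asin((r1+r2)/C) = asin(14/69) = 11.7065°
wrap1 = wrap2 = π + 2β = 203.4130°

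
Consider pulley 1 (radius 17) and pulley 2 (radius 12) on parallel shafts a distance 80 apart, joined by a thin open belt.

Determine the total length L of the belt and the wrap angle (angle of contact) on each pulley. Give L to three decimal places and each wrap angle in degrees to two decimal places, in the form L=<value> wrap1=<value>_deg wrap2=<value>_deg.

open belt: β = asin((r2−r1)/C) = asin(-5/80) = -3.5833°
wrap1 = π − 2β = 187.1666°
wrap2 = π + 2β = 172.8334°
tangent length = C·cosβ = 79.8436
L = r1·wrap1 + r2·wrap2 + 2·C·cosβ = 17·3.2667 + 12·3.0165 + 2·79.8436 = 251.4188

L=251.419 wrap1=187.17_deg wrap2=172.83_deg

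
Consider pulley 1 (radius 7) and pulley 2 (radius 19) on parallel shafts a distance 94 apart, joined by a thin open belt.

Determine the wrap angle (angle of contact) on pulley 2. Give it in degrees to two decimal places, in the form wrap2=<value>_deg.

wrap2=194.67_deg

open belt: β = asin((r2−r1)/C) = asin(12/94) = 7.3344°
wrap1 = π − 2β = 165.3313°
wrap2 = π + 2β = 194.6687°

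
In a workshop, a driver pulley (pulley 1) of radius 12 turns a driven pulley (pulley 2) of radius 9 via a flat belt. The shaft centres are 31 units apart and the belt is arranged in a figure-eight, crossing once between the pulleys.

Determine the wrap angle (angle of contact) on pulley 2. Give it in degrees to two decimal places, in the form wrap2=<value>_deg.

wrap2=265.28_deg

crossed belt: β = asin((r1+r2)/C) = asin(21/31) = 42.6423°
wrap1 = wrap2 = π + 2β = 265.2846°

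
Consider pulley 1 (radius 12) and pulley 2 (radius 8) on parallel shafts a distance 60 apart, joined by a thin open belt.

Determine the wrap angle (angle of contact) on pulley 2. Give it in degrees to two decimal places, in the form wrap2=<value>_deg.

wrap2=172.35_deg

open belt: β = asin((r2−r1)/C) = asin(-4/60) = -3.8226°
wrap1 = π − 2β = 187.6451°
wrap2 = π + 2β = 172.3549°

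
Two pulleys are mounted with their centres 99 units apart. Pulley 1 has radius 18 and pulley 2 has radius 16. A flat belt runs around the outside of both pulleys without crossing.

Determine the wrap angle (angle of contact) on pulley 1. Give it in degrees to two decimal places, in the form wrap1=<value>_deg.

wrap1=182.32_deg

open belt: β = asin((r2−r1)/C) = asin(-2/99) = -1.1576°
wrap1 = π − 2β = 182.3151°
wrap2 = π + 2β = 177.6849°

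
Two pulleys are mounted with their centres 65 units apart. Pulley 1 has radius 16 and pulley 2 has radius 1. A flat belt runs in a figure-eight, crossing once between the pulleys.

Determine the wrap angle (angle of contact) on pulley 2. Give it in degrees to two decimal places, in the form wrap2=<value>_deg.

crossed belt: β = asin((r1+r2)/C) = asin(17/65) = 15.1614°
wrap1 = wrap2 = π + 2β = 210.3227°

wrap2=210.32_deg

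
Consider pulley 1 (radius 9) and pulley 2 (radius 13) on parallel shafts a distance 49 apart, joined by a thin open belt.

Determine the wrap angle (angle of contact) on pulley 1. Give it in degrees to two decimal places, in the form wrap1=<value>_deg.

wrap1=170.64_deg

open belt: β = asin((r2−r1)/C) = asin(4/49) = 4.6824°
wrap1 = π − 2β = 170.6352°
wrap2 = π + 2β = 189.3648°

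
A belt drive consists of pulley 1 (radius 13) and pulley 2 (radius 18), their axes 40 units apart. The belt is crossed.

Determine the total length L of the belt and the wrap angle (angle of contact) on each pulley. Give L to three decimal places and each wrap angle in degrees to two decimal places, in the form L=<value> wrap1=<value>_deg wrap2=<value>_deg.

L=202.923 wrap1=281.61_deg wrap2=281.61_deg

crossed belt: β = asin((r1+r2)/C) = asin(31/40) = 50.8050°
wrap1 = wrap2 = π + 2β = 281.6101°
tangent length = C·cosβ = 25.2784
L = (r1+r2)·wrap + 2·C·cosβ = 31·4.9150 + 2·25.2784 = 202.9226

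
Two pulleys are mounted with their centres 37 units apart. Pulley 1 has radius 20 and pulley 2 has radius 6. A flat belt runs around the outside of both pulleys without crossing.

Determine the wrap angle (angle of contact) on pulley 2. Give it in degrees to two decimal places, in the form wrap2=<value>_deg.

open belt: β = asin((r2−r1)/C) = asin(-14/37) = -22.2333°
wrap1 = π − 2β = 224.4665°
wrap2 = π + 2β = 135.5335°

wrap2=135.53_deg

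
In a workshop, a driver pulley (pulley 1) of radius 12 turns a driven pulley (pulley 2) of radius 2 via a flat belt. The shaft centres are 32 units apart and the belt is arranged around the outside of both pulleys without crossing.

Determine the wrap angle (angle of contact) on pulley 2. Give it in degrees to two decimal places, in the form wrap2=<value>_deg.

wrap2=143.58_deg

open belt: β = asin((r2−r1)/C) = asin(-10/32) = -18.2100°
wrap1 = π − 2β = 216.4199°
wrap2 = π + 2β = 143.5801°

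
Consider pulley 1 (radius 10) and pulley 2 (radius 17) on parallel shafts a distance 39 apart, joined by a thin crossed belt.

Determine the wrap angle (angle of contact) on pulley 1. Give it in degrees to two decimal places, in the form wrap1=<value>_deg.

wrap1=267.63_deg

crossed belt: β = asin((r1+r2)/C) = asin(27/39) = 43.8131°
wrap1 = wrap2 = π + 2β = 267.6261°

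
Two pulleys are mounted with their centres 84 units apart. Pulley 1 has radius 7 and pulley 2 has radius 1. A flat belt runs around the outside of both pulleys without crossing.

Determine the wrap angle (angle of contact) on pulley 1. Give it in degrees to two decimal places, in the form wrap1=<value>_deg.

wrap1=188.19_deg

open belt: β = asin((r2−r1)/C) = asin(-6/84) = -4.0960°
wrap1 = π − 2β = 188.1921°
wrap2 = π + 2β = 171.8079°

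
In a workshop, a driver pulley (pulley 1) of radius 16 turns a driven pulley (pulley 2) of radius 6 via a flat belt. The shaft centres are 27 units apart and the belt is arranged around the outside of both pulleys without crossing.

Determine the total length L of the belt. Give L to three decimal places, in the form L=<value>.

open belt: β = asin((r2−r1)/C) = asin(-10/27) = -21.7385°
wrap1 = π − 2β = 223.4769°
wrap2 = π + 2β = 136.5231°
tangent length = C·cosβ = 25.0799
L = r1·wrap1 + r2·wrap2 + 2·C·cosβ = 16·3.9004 + 6·2.3828 + 2·25.0799 = 126.8629

L=126.863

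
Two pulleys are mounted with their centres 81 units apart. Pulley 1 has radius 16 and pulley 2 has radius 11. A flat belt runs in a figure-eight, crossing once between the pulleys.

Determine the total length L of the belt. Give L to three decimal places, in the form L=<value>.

L=255.909

crossed belt: β = asin((r1+r2)/C) = asin(27/81) = 19.4712°
wrap1 = wrap2 = π + 2β = 218.9424°
tangent length = C·cosβ = 76.3675
L = (r1+r2)·wrap + 2·C·cosβ = 27·3.8213 + 2·76.3675 = 255.9093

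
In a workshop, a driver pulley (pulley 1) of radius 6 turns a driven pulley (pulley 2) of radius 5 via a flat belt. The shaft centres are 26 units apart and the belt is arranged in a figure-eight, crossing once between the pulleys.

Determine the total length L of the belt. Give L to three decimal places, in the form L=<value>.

L=91.285

crossed belt: β = asin((r1+r2)/C) = asin(11/26) = 25.0290°
wrap1 = wrap2 = π + 2β = 230.0580°
tangent length = C·cosβ = 23.5584
L = (r1+r2)·wrap + 2·C·cosβ = 11·4.0153 + 2·23.5584 = 91.2848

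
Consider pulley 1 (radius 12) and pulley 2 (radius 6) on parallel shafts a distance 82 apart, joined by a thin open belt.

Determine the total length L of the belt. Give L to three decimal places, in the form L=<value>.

L=220.988

open belt: β = asin((r2−r1)/C) = asin(-6/82) = -4.1961°
wrap1 = π − 2β = 188.3922°
wrap2 = π + 2β = 171.6078°
tangent length = C·cosβ = 81.7802
L = r1·wrap1 + r2·wrap2 + 2·C·cosβ = 12·3.2881 + 6·2.9951 + 2·81.7802 = 220.9879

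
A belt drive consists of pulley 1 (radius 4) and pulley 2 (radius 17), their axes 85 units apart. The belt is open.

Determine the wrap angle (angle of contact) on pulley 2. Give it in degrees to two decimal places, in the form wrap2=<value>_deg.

open belt: β = asin((r2−r1)/C) = asin(13/85) = 8.7974°
wrap1 = π − 2β = 162.4052°
wrap2 = π + 2β = 197.5948°

wrap2=197.59_deg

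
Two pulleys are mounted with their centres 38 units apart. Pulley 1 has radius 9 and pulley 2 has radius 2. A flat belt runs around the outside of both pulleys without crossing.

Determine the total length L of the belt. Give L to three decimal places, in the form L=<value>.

open belt: β = asin((r2−r1)/C) = asin(-7/38) = -10.6151°
wrap1 = π − 2β = 201.2302°
wrap2 = π + 2β = 158.7698°
tangent length = C·cosβ = 37.3497
L = r1·wrap1 + r2·wrap2 + 2·C·cosβ = 9·3.5121 + 2·2.7711 + 2·37.3497 = 111.8507

L=111.851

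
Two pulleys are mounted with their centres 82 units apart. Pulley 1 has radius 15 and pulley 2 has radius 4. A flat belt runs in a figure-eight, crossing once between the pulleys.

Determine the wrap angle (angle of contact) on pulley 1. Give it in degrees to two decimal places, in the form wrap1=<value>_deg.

crossed belt: β = asin((r1+r2)/C) = asin(19/82) = 13.3976°
wrap1 = wrap2 = π + 2β = 206.7952°

wrap1=206.80_deg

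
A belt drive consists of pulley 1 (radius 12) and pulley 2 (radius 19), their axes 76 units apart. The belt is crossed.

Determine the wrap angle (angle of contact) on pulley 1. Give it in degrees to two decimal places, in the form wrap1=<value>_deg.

crossed belt: β = asin((r1+r2)/C) = asin(31/76) = 24.0727°
wrap1 = wrap2 = π + 2β = 228.1453°

wrap1=228.15_deg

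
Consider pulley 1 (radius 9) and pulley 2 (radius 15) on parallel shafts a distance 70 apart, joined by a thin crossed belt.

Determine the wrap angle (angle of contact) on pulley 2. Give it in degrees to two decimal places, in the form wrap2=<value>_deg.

wrap2=220.10_deg

crossed belt: β = asin((r1+r2)/C) = asin(24/70) = 20.0510°
wrap1 = wrap2 = π + 2β = 220.1021°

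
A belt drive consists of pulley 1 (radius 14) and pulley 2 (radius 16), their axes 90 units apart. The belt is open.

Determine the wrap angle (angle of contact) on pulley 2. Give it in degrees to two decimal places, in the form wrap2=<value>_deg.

open belt: β = asin((r2−r1)/C) = asin(2/90) = 1.2733°
wrap1 = π − 2β = 177.4533°
wrap2 = π + 2β = 182.5467°

wrap2=182.55_deg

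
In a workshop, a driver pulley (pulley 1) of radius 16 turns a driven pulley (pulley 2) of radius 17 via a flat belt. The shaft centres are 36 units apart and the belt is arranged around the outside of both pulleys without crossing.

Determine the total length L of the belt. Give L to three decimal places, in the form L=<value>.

L=175.700

open belt: β = asin((r2−r1)/C) = asin(1/36) = 1.5918°
wrap1 = π − 2β = 176.8165°
wrap2 = π + 2β = 183.1835°
tangent length = C·cosβ = 35.9861
L = r1·wrap1 + r2·wrap2 + 2·C·cosβ = 16·3.0860 + 17·3.1972 + 2·35.9861 = 175.7003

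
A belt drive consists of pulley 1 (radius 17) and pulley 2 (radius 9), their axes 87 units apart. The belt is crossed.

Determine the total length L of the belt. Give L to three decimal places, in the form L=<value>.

crossed belt: β = asin((r1+r2)/C) = asin(26/87) = 17.3886°
wrap1 = wrap2 = π + 2β = 214.7772°
tangent length = C·cosβ = 83.0241
L = (r1+r2)·wrap + 2·C·cosβ = 26·3.7486 + 2·83.0241 = 263.5110

L=263.511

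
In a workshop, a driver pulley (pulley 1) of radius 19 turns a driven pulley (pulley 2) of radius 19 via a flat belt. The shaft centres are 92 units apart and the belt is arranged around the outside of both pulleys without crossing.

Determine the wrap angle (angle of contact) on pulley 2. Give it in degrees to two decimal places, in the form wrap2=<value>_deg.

open belt: β = asin((r2−r1)/C) = asin(0/92) = 0.0000°
wrap1 = π − 2β = 180.0000°
wrap2 = π + 2β = 180.0000°

wrap2=180.00_deg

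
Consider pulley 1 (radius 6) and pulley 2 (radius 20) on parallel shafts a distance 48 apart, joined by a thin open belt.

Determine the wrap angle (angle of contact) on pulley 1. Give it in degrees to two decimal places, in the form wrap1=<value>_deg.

wrap1=146.08_deg

open belt: β = asin((r2−r1)/C) = asin(14/48) = 16.9578°
wrap1 = π − 2β = 146.0845°
wrap2 = π + 2β = 213.9155°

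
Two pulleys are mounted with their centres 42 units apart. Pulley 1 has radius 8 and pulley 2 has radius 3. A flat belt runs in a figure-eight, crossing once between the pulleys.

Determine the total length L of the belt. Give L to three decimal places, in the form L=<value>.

L=121.455

crossed belt: β = asin((r1+r2)/C) = asin(11/42) = 15.1831°
wrap1 = wrap2 = π + 2β = 210.3662°
tangent length = C·cosβ = 40.5339
L = (r1+r2)·wrap + 2·C·cosβ = 11·3.6716 + 2·40.5339 = 121.4553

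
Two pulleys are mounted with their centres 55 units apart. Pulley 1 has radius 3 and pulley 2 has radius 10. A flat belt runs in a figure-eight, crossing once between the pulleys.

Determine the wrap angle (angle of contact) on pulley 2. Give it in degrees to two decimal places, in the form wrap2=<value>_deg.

wrap2=207.34_deg

crossed belt: β = asin((r1+r2)/C) = asin(13/55) = 13.6720°
wrap1 = wrap2 = π + 2β = 207.3440°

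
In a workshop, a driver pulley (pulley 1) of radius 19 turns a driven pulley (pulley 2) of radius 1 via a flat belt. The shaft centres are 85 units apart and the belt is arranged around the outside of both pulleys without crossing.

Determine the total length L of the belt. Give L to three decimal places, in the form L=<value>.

open belt: β = asin((r2−r1)/C) = asin(-18/85) = -12.2258°
wrap1 = π − 2β = 204.4516°
wrap2 = π + 2β = 155.5484°
tangent length = C·cosβ = 83.0723
L = r1·wrap1 + r2·wrap2 + 2·C·cosβ = 19·3.5684 + 1·2.7148 + 2·83.0723 = 236.6581

L=236.658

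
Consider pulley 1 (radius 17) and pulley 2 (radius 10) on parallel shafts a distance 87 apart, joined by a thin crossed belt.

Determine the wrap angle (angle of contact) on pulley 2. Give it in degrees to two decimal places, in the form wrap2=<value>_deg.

crossed belt: β = asin((r1+r2)/C) = asin(27/87) = 18.0800°
wrap1 = wrap2 = π + 2β = 216.1600°

wrap2=216.16_deg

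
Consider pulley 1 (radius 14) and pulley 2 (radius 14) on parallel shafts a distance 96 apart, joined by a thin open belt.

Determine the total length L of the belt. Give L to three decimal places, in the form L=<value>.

L=279.965

open belt: β = asin((r2−r1)/C) = asin(0/96) = 0.0000°
wrap1 = π − 2β = 180.0000°
wrap2 = π + 2β = 180.0000°
tangent length = C·cosβ = 96.0000
L = r1·wrap1 + r2·wrap2 + 2·C·cosβ = 14·3.1416 + 14·3.1416 + 2·96.0000 = 279.9646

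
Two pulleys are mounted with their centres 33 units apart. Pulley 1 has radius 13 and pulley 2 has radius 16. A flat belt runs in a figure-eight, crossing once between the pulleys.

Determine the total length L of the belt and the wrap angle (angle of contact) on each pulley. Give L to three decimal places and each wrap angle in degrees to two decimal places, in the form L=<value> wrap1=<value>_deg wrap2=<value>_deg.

crossed belt: β = asin((r1+r2)/C) = asin(29/33) = 61.4965°
wrap1 = wrap2 = π + 2β = 302.9930°
tangent length = C·cosβ = 15.7480
L = (r1+r2)·wrap + 2·C·cosβ = 29·5.2882 + 2·15.7480 = 184.8546

L=184.855 wrap1=302.99_deg wrap2=302.99_deg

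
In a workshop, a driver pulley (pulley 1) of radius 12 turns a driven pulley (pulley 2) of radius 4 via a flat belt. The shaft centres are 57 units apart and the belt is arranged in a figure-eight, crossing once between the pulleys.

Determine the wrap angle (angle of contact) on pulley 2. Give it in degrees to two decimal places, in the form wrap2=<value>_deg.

wrap2=212.60_deg

crossed belt: β = asin((r1+r2)/C) = asin(16/57) = 16.3021°
wrap1 = wrap2 = π + 2β = 212.6042°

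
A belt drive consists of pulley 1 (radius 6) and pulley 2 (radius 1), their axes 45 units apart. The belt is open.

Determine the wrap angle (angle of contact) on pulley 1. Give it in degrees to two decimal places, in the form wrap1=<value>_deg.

wrap1=192.76_deg

open belt: β = asin((r2−r1)/C) = asin(-5/45) = -6.3794°
wrap1 = π − 2β = 192.7587°
wrap2 = π + 2β = 167.2413°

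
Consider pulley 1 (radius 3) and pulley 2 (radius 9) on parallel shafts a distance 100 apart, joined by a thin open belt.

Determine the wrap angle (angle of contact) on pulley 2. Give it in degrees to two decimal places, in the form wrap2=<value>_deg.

open belt: β = asin((r2−r1)/C) = asin(6/100) = 3.4398°
wrap1 = π − 2β = 173.1204°
wrap2 = π + 2β = 186.8796°

wrap2=186.88_deg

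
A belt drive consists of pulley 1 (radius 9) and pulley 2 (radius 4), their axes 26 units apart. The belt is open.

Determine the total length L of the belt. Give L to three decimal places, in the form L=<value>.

L=93.805

open belt: β = asin((r2−r1)/C) = asin(-5/26) = -11.0875°
wrap1 = π − 2β = 202.1750°
wrap2 = π + 2β = 157.8250°
tangent length = C·cosβ = 25.5147
L = r1·wrap1 + r2·wrap2 + 2·C·cosβ = 9·3.5286 + 4·2.7546 + 2·25.5147 = 93.8052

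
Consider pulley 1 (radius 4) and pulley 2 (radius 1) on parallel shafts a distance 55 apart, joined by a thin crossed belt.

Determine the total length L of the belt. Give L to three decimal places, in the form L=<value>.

L=126.163

crossed belt: β = asin((r1+r2)/C) = asin(5/55) = 5.2159°
wrap1 = wrap2 = π + 2β = 190.4318°
tangent length = C·cosβ = 54.7723
L = (r1+r2)·wrap + 2·C·cosβ = 5·3.3237 + 2·54.7723 = 126.1628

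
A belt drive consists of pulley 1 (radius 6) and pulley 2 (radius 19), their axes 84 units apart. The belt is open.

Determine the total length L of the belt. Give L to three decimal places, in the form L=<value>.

open belt: β = asin((r2−r1)/C) = asin(13/84) = 8.9030°
wrap1 = π − 2β = 162.1940°
wrap2 = π + 2β = 197.8060°
tangent length = C·cosβ = 82.9880
L = r1·wrap1 + r2·wrap2 + 2·C·cosβ = 6·2.8308 + 19·3.4524 + 2·82.9880 = 248.5558

L=248.556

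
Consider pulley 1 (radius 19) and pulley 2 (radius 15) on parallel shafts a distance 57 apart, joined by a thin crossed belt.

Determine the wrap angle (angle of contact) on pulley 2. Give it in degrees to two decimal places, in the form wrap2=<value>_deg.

crossed belt: β = asin((r1+r2)/C) = asin(34/57) = 36.6190°
wrap1 = wrap2 = π + 2β = 253.2380°

wrap2=253.24_deg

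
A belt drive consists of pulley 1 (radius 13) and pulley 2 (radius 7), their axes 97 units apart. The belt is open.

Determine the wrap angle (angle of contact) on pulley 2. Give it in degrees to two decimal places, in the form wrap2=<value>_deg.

wrap2=172.91_deg

open belt: β = asin((r2−r1)/C) = asin(-6/97) = -3.5463°
wrap1 = π − 2β = 187.0927°
wrap2 = π + 2β = 172.9073°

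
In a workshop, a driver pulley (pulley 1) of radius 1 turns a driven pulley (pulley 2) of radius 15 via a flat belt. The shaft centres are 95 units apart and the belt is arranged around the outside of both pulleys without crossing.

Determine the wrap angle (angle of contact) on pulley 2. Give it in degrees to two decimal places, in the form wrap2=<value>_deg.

wrap2=196.95_deg

open belt: β = asin((r2−r1)/C) = asin(14/95) = 8.4745°
wrap1 = π − 2β = 163.0511°
wrap2 = π + 2β = 196.9489°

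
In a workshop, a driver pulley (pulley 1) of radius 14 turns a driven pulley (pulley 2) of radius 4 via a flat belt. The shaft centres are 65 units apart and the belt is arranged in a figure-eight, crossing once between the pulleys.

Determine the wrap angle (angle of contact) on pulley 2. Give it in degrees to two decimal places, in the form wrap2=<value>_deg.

wrap2=212.15_deg

crossed belt: β = asin((r1+r2)/C) = asin(18/65) = 16.0766°
wrap1 = wrap2 = π + 2β = 212.1533°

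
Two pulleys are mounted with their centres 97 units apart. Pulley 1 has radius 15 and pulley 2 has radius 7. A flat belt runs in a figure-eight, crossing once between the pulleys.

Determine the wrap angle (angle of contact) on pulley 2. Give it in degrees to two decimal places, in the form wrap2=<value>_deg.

crossed belt: β = asin((r1+r2)/C) = asin(22/97) = 13.1090°
wrap1 = wrap2 = π + 2β = 206.2180°

wrap2=206.22_deg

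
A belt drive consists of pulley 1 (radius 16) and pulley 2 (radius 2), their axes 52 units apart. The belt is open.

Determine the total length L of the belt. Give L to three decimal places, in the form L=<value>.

open belt: β = asin((r2−r1)/C) = asin(-14/52) = -15.6185°
wrap1 = π − 2β = 211.2370°
wrap2 = π + 2β = 148.7630°
tangent length = C·cosβ = 50.0799
L = r1·wrap1 + r2·wrap2 + 2·C·cosβ = 16·3.6868 + 2·2.5964 + 2·50.0799 = 164.3412

L=164.341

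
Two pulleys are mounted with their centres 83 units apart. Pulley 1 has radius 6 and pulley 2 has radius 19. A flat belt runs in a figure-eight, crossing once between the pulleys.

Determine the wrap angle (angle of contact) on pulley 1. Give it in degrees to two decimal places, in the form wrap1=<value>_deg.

wrap1=215.06_deg

crossed belt: β = asin((r1+r2)/C) = asin(25/83) = 17.5300°
wrap1 = wrap2 = π + 2β = 215.0600°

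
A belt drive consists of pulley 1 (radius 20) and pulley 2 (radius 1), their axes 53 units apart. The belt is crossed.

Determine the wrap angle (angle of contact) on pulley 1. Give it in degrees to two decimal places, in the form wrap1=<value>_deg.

crossed belt: β = asin((r1+r2)/C) = asin(21/53) = 23.3425°
wrap1 = wrap2 = π + 2β = 226.6850°

wrap1=226.68_deg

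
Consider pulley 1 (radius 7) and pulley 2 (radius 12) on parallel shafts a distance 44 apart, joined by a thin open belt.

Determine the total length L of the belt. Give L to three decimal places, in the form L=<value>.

L=148.259

open belt: β = asin((r2−r1)/C) = asin(5/44) = 6.5250°
wrap1 = π − 2β = 166.9500°
wrap2 = π + 2β = 193.0500°
tangent length = C·cosβ = 43.7150
L = r1·wrap1 + r2·wrap2 + 2·C·cosβ = 7·2.9138 + 12·3.3694 + 2·43.7150 = 148.2591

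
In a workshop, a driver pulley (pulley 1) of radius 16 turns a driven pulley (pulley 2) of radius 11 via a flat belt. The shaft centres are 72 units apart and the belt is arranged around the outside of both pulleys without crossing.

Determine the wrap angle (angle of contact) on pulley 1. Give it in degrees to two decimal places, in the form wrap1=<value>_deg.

open belt: β = asin((r2−r1)/C) = asin(-5/72) = -3.9821°
wrap1 = π − 2β = 187.9642°
wrap2 = π + 2β = 172.0358°

wrap1=187.96_deg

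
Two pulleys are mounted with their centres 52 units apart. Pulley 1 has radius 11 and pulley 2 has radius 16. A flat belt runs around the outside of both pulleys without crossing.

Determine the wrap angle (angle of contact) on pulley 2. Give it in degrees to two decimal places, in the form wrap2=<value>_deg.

wrap2=191.04_deg

open belt: β = asin((r2−r1)/C) = asin(5/52) = 5.5177°
wrap1 = π − 2β = 168.9645°
wrap2 = π + 2β = 191.0355°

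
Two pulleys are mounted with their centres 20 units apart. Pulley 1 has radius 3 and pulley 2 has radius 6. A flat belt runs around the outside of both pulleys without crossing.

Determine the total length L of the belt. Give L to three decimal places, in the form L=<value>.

L=68.725

open belt: β = asin((r2−r1)/C) = asin(3/20) = 8.6269°
wrap1 = π − 2β = 162.7461°
wrap2 = π + 2β = 197.2539°
tangent length = C·cosβ = 19.7737
L = r1·wrap1 + r2·wrap2 + 2·C·cosβ = 3·2.8405 + 6·3.4427 + 2·19.7737 = 68.7252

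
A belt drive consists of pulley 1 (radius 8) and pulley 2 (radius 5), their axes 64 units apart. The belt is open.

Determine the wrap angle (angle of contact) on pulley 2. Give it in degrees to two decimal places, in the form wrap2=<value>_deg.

open belt: β = asin((r2−r1)/C) = asin(-3/64) = -2.6867°
wrap1 = π − 2β = 185.3734°
wrap2 = π + 2β = 174.6266°

wrap2=174.63_deg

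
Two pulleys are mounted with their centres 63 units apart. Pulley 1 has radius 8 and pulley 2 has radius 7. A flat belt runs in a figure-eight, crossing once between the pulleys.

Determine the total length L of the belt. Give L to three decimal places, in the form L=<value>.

crossed belt: β = asin((r1+r2)/C) = asin(15/63) = 13.7741°
wrap1 = wrap2 = π + 2β = 207.5483°
tangent length = C·cosβ = 61.1882
L = (r1+r2)·wrap + 2·C·cosβ = 15·3.6224 + 2·61.1882 = 176.7125

L=176.712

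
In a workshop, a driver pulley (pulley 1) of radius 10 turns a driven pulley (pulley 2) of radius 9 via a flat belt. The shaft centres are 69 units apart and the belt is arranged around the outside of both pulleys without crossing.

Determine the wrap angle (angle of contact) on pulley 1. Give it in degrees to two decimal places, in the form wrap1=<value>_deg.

open belt: β = asin((r2−r1)/C) = asin(-1/69) = -0.8304°
wrap1 = π − 2β = 181.6608°
wrap2 = π + 2β = 178.3392°

wrap1=181.66_deg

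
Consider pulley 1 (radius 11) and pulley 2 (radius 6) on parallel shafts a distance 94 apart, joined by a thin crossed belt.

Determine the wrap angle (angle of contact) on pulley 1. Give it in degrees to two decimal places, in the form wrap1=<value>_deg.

wrap1=200.84_deg

crossed belt: β = asin((r1+r2)/C) = asin(17/94) = 10.4193°
wrap1 = wrap2 = π + 2β = 200.8387°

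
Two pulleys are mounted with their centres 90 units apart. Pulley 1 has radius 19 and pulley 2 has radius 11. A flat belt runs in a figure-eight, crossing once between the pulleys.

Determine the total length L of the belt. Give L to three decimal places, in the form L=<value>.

L=284.344

crossed belt: β = asin((r1+r2)/C) = asin(30/90) = 19.4712°
wrap1 = wrap2 = π + 2β = 218.9424°
tangent length = C·cosβ = 84.8528
L = (r1+r2)·wrap + 2·C·cosβ = 30·3.8213 + 2·84.8528 = 284.3436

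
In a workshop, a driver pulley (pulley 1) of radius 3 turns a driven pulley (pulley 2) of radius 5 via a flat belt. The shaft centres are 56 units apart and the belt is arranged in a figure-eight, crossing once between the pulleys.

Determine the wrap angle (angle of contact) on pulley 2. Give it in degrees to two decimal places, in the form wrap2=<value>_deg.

crossed belt: β = asin((r1+r2)/C) = asin(8/56) = 8.2132°
wrap1 = wrap2 = π + 2β = 196.4264°

wrap2=196.43_deg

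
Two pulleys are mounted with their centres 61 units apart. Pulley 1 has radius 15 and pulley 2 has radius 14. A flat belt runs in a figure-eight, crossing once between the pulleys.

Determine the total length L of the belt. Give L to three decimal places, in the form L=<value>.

crossed belt: β = asin((r1+r2)/C) = asin(29/61) = 28.3860°
wrap1 = wrap2 = π + 2β = 236.7721°
tangent length = C·cosβ = 53.6656
L = (r1+r2)·wrap + 2·C·cosβ = 29·4.1325 + 2·53.6656 = 227.1724

L=227.172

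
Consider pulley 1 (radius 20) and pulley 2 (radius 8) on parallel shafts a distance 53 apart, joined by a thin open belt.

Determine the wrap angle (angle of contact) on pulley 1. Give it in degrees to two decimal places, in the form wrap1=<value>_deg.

open belt: β = asin((r2−r1)/C) = asin(-12/53) = -13.0861°
wrap1 = π − 2β = 206.1722°
wrap2 = π + 2β = 153.8278°

wrap1=206.17_deg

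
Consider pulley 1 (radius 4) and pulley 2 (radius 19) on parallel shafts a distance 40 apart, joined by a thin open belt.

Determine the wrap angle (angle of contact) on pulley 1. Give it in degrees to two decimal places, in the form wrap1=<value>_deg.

open belt: β = asin((r2−r1)/C) = asin(15/40) = 22.0243°
wrap1 = π − 2β = 135.9514°
wrap2 = π + 2β = 224.0486°

wrap1=135.95_deg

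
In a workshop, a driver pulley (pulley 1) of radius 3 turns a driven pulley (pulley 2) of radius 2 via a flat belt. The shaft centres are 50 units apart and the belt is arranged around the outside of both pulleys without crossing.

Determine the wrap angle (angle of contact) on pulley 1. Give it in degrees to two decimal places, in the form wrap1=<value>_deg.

wrap1=182.29_deg

open belt: β = asin((r2−r1)/C) = asin(-1/50) = -1.1460°
wrap1 = π − 2β = 182.2920°
wrap2 = π + 2β = 177.7080°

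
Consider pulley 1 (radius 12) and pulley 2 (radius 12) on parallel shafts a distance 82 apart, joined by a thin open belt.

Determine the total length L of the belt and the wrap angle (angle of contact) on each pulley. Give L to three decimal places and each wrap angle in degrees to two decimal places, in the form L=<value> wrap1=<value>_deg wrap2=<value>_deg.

open belt: β = asin((r2−r1)/C) = asin(0/82) = 0.0000°
wrap1 = π − 2β = 180.0000°
wrap2 = π + 2β = 180.0000°
tangent length = C·cosβ = 82.0000
L = r1·wrap1 + r2·wrap2 + 2·C·cosβ = 12·3.1416 + 12·3.1416 + 2·82.0000 = 239.3982

L=239.398 wrap1=180.00_deg wrap2=180.00_deg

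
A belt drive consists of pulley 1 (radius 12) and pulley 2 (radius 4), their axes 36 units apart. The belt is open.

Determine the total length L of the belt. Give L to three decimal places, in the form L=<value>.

open belt: β = asin((r2−r1)/C) = asin(-8/36) = -12.8396°
wrap1 = π − 2β = 205.6792°
wrap2 = π + 2β = 154.3208°
tangent length = C·cosβ = 35.0999
L = r1·wrap1 + r2·wrap2 + 2·C·cosβ = 12·3.5898 + 4·2.6934 + 2·35.0999 = 124.0507

L=124.051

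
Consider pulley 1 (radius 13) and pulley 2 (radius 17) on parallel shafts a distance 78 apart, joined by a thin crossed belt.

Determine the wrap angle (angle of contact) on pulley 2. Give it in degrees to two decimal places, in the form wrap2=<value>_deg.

crossed belt: β = asin((r1+r2)/C) = asin(30/78) = 22.6199°
wrap1 = wrap2 = π + 2β = 225.2397°

wrap2=225.24_deg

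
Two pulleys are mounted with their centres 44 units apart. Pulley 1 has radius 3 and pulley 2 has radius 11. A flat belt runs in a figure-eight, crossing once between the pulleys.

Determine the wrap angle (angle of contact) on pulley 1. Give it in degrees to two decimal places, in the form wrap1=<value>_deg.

crossed belt: β = asin((r1+r2)/C) = asin(14/44) = 18.5530°
wrap1 = wrap2 = π + 2β = 217.1060°

wrap1=217.11_deg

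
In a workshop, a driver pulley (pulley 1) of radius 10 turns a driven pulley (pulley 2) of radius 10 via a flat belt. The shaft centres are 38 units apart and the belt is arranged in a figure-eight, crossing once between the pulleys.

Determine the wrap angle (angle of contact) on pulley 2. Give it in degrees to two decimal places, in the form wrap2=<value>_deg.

crossed belt: β = asin((r1+r2)/C) = asin(20/38) = 31.7569°
wrap1 = wrap2 = π + 2β = 243.5137°

wrap2=243.51_deg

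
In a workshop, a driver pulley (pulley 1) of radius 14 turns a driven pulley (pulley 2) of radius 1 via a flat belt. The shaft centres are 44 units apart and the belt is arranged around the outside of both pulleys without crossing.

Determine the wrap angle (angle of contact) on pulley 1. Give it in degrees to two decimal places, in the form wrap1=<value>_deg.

wrap1=214.37_deg

open belt: β = asin((r2−r1)/C) = asin(-13/44) = -17.1848°
wrap1 = π − 2β = 214.3696°
wrap2 = π + 2β = 145.6304°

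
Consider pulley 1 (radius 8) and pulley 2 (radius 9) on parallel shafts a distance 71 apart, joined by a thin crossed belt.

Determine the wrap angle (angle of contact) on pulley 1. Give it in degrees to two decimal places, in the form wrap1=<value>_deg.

crossed belt: β = asin((r1+r2)/C) = asin(17/71) = 13.8533°
wrap1 = wrap2 = π + 2β = 207.7066°

wrap1=207.71_deg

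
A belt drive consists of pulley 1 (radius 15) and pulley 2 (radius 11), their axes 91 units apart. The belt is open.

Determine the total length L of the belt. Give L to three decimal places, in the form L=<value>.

L=263.857

open belt: β = asin((r2−r1)/C) = asin(-4/91) = -2.5193°
wrap1 = π − 2β = 185.0386°
wrap2 = π + 2β = 174.9614°
tangent length = C·cosβ = 90.9120
L = r1·wrap1 + r2·wrap2 + 2·C·cosβ = 15·3.2295 + 11·3.0537 + 2·90.9120 = 263.8573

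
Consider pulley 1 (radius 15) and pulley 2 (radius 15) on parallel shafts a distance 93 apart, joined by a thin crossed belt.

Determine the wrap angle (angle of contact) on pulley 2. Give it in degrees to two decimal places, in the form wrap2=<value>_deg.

wrap2=217.64_deg

crossed belt: β = asin((r1+r2)/C) = asin(30/93) = 18.8191°
wrap1 = wrap2 = π + 2β = 217.6381°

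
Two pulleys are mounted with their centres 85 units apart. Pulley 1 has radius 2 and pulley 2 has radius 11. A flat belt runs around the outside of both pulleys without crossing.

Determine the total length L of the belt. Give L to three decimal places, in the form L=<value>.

L=211.795

open belt: β = asin((r2−r1)/C) = asin(9/85) = 6.0780°
wrap1 = π − 2β = 167.8440°
wrap2 = π + 2β = 192.1560°
tangent length = C·cosβ = 84.5222
L = r1·wrap1 + r2·wrap2 + 2·C·cosβ = 2·2.9294 + 11·3.3538 + 2·84.5222 = 211.7945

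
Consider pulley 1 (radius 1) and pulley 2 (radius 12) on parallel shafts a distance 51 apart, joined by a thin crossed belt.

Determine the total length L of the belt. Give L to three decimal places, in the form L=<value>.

L=146.173

crossed belt: β = asin((r1+r2)/C) = asin(13/51) = 14.7678°
wrap1 = wrap2 = π + 2β = 209.5356°
tangent length = C·cosβ = 49.3153
L = (r1+r2)·wrap + 2·C·cosβ = 13·3.6571 + 2·49.3153 = 146.1727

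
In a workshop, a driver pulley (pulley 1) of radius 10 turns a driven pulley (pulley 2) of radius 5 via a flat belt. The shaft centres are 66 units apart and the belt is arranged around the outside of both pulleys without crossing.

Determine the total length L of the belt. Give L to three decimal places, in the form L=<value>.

open belt: β = asin((r2−r1)/C) = asin(-5/66) = -4.3448°
wrap1 = π − 2β = 188.6895°
wrap2 = π + 2β = 171.3105°
tangent length = C·cosβ = 65.8103
L = r1·wrap1 + r2·wrap2 + 2·C·cosβ = 10·3.2933 + 5·2.9899 + 2·65.8103 = 179.5029

L=179.503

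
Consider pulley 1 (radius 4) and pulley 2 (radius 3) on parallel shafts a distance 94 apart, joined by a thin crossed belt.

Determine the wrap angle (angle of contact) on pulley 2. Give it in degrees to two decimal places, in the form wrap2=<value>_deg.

wrap2=188.54_deg

crossed belt: β = asin((r1+r2)/C) = asin(7/94) = 4.2707°
wrap1 = wrap2 = π + 2β = 188.5413°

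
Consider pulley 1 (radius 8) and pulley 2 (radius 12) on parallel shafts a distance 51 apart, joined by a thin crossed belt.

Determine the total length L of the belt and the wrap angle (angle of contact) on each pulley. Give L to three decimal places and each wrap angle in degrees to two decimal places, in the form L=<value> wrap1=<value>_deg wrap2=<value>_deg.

L=172.780 wrap1=226.18_deg wrap2=226.18_deg

crossed belt: β = asin((r1+r2)/C) = asin(20/51) = 23.0888°
wrap1 = wrap2 = π + 2β = 226.1775°
tangent length = C·cosβ = 46.9148
L = (r1+r2)·wrap + 2·C·cosβ = 20·3.9475 + 2·46.9148 = 172.7805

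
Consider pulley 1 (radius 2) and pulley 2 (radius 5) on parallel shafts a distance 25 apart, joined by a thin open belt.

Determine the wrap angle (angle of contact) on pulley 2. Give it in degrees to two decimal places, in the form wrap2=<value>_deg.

open belt: β = asin((r2−r1)/C) = asin(3/25) = 6.8921°
wrap1 = π − 2β = 166.2158°
wrap2 = π + 2β = 193.7842°

wrap2=193.78_deg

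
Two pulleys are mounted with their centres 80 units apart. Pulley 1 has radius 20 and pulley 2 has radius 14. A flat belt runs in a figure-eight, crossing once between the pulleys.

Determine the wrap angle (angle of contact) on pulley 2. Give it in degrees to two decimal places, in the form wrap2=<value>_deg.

wrap2=230.30_deg

crossed belt: β = asin((r1+r2)/C) = asin(34/80) = 25.1507°
wrap1 = wrap2 = π + 2β = 230.3013°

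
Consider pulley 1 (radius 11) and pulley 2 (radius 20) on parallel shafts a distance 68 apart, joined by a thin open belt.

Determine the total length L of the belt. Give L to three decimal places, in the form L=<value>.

open belt: β = asin((r2−r1)/C) = asin(9/68) = 7.6056°
wrap1 = π − 2β = 164.7888°
wrap2 = π + 2β = 195.2112°
tangent length = C·cosβ = 67.4018
L = r1·wrap1 + r2·wrap2 + 2·C·cosβ = 11·2.8761 + 20·3.4071 + 2·67.4018 = 234.5823

L=234.582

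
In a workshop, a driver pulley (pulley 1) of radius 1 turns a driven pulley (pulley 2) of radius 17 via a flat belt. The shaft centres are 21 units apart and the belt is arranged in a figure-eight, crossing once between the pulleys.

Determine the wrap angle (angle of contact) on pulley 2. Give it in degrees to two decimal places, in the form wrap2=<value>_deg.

crossed belt: β = asin((r1+r2)/C) = asin(18/21) = 58.9973°
wrap1 = wrap2 = π + 2β = 297.9946°

wrap2=297.99_deg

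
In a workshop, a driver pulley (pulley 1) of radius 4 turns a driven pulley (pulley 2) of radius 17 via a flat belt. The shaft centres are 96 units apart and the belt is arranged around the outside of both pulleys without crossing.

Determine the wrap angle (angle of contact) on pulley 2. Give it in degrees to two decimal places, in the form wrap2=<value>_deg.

wrap2=195.57_deg

open belt: β = asin((r2−r1)/C) = asin(13/96) = 7.7827°
wrap1 = π − 2β = 164.4346°
wrap2 = π + 2β = 195.5654°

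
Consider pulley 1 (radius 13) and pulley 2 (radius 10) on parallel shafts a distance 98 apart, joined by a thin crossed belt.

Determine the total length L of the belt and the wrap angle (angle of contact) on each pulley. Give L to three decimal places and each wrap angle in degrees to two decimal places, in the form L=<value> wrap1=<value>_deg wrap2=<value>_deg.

L=273.680 wrap1=207.15_deg wrap2=207.15_deg

crossed belt: β = asin((r1+r2)/C) = asin(23/98) = 13.5736°
wrap1 = wrap2 = π + 2β = 207.1472°
tangent length = C·cosβ = 95.2628
L = (r1+r2)·wrap + 2·C·cosβ = 23·3.6154 + 2·95.2628 = 273.6798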